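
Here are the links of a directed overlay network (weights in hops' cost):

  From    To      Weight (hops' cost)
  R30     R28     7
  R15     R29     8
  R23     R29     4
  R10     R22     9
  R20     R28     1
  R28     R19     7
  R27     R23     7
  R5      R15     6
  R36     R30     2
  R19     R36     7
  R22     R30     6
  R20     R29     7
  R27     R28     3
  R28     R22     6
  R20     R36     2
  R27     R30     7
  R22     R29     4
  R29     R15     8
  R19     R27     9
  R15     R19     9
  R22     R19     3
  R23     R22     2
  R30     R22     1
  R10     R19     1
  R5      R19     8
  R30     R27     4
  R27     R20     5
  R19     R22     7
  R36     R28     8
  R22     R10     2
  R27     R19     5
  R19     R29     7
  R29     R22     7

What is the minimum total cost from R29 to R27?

17 hops' cost

Compare a few routes:
R29 → R22 → R10 → R19 → R27: 7+2+1+9 = 19
R29 → R22 → R19 → R27: 7+3+9 = 19
R29 → R22 → R30 → R27: 7+6+4 = 17
The minimum is 17 hops' cost via R29 → R22 → R30 → R27.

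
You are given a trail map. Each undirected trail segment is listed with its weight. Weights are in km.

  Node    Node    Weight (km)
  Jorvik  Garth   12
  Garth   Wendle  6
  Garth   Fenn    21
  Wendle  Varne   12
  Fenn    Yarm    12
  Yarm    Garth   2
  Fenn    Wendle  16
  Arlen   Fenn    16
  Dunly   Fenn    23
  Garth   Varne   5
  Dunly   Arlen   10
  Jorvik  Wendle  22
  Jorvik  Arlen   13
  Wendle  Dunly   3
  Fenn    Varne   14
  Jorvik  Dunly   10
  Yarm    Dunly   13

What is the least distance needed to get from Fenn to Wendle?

16 km

Running Dijkstra from Fenn:
Fenn: 0
Yarm: 12  (via Fenn)
Garth: 14  (via Yarm)
Varne: 14  (via Fenn)
Wendle: 16  (via Fenn)
Shortest route: Fenn–Wendle = 16 km.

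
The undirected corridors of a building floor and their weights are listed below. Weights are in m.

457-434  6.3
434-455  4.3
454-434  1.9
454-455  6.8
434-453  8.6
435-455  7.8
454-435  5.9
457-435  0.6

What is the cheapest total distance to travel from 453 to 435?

15.5 m

Shortest distances from 453:
453: 0
434: 8.6  (via 453)
454: 10.5  (via 434)
455: 12.9  (via 434)
457: 14.9  (via 434)
435: 15.5  (via 457)
Shortest route: 453–434–457–435 = 15.5 m.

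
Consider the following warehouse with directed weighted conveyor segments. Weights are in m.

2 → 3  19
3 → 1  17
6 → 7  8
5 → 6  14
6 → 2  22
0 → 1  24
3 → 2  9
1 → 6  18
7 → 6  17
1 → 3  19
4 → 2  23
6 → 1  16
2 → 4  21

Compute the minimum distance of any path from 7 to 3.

Candidate routes:
7–6–2–3: 17+22+19 = 58
7–6–1–3: 17+16+19 = 52
The minimum is 52 m via 7–6–1–3.

52 m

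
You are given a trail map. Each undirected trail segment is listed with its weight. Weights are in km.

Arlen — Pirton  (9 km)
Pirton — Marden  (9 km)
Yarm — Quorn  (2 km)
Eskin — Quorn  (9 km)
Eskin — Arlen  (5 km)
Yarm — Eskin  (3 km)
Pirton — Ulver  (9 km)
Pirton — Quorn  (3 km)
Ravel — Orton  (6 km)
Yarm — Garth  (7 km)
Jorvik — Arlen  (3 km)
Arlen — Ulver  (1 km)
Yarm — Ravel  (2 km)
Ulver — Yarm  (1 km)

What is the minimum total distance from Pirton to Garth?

Enumerating some paths:
Pirton - Quorn - Yarm - Garth: 3+2+7 = 12
Pirton - Ulver - Yarm - Garth: 9+1+7 = 17
Cheapest is Pirton - Quorn - Yarm - Garth at 12 km.

12 km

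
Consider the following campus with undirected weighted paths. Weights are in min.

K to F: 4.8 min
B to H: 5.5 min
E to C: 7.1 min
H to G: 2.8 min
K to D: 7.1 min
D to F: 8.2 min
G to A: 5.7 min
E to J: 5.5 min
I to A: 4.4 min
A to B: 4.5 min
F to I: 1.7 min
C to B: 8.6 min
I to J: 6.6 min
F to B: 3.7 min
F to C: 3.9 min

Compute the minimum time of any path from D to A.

14.3 min

Settle nodes by increasing distance from D:
D: 0
K: 7.1  (via D)
F: 8.2  (via D)
I: 9.9  (via F)
B: 11.9  (via F)
C: 12.1  (via F)
A: 14.3  (via I)
Shortest route: D–F–I–A = 14.3 min.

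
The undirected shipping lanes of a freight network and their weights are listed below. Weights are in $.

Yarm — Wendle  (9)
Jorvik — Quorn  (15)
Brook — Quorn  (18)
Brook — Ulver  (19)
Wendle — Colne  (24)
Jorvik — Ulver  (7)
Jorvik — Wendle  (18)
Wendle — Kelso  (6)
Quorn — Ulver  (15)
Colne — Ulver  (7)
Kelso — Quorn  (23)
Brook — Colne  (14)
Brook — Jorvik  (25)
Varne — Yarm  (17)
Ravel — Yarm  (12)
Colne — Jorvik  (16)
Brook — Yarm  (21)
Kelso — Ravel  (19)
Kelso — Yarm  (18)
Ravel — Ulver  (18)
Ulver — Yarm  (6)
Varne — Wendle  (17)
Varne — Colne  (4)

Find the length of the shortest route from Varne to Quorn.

Shortest distances from Varne:
Varne: 0
Colne: 4  (via Varne)
Ulver: 11  (via Colne)
Yarm: 17  (via Varne)
Wendle: 17  (via Varne)
Brook: 18  (via Colne)
Jorvik: 18  (via Ulver)
Kelso: 23  (via Wendle)
Quorn: 26  (via Ulver)
Shortest route: Varne → Colne → Ulver → Quorn = $26.

$26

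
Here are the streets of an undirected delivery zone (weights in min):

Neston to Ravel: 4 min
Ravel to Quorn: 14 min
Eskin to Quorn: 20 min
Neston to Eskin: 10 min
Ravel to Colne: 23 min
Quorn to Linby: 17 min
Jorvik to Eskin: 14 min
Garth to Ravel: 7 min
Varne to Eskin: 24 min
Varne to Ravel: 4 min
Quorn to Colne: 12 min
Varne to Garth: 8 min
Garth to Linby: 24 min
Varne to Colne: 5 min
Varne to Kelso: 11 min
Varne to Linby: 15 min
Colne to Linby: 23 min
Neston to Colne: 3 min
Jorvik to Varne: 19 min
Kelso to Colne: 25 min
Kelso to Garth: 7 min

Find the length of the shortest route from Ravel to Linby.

19 min

Candidate routes:
Ravel–Neston–Colne–Varne–Linby: 4+3+5+15 = 27
Ravel–Varne–Linby: 4+15 = 19
The minimum is 19 min via Ravel–Varne–Linby.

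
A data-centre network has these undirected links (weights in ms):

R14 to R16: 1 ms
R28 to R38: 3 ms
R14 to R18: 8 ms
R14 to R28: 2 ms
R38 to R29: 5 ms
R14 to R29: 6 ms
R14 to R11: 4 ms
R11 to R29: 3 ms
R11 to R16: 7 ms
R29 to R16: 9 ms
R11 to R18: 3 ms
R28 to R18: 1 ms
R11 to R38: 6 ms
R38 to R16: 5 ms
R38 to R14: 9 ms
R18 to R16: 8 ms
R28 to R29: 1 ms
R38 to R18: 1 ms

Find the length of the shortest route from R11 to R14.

4 ms

Enumerating some paths:
R11 - R18 - R28 - R14: 3+1+2 = 6
R11 - R29 - R28 - R14: 3+1+2 = 6
R11 - R14: 4 = 4
Cheapest is R11 - R14 at 4 ms.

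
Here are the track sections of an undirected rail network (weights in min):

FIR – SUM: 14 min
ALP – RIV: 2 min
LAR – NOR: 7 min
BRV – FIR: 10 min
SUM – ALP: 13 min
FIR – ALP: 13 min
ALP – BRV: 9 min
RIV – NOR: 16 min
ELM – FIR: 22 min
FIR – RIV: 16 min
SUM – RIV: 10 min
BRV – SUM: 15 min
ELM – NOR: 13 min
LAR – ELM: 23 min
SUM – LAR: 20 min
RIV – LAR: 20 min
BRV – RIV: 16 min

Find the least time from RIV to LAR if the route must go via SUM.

Best RIV to SUM: RIV–SUM costing 10
Shortest SUM→LAR: SUM–LAR = 20
Total via SUM: 10 + 20 = 30 min.

30 min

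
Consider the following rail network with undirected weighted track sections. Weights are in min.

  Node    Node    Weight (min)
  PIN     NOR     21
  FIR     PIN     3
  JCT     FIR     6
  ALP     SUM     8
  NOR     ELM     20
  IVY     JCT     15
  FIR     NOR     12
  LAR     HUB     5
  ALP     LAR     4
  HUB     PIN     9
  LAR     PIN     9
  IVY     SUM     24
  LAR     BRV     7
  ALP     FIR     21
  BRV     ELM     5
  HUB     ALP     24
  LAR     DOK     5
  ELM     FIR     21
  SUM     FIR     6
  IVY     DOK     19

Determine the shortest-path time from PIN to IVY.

Shortest distances from PIN:
PIN: 0
FIR: 3  (via PIN)
JCT: 9  (via FIR)
LAR: 9  (via PIN)
SUM: 9  (via FIR)
HUB: 9  (via PIN)
ALP: 13  (via LAR)
DOK: 14  (via LAR)
NOR: 15  (via FIR)
BRV: 16  (via LAR)
ELM: 21  (via BRV)
IVY: 24  (via JCT)
Shortest route: PIN–FIR–JCT–IVY = 24 min.

24 min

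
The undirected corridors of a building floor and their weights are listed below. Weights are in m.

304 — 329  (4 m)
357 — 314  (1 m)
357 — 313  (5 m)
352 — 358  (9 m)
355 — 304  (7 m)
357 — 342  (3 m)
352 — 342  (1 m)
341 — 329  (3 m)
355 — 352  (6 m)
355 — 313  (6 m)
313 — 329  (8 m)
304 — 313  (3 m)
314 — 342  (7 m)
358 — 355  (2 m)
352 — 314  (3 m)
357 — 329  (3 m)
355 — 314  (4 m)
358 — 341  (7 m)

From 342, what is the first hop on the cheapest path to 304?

Enumerating some paths:
342 → 357 → 329 → 304: 3+3+4 = 10
342 → 357 → 313 → 304: 3+5+3 = 11
Cheapest is 342 → 357 → 329 → 304 at 10 m.
So from 342 the first move is to 357.

357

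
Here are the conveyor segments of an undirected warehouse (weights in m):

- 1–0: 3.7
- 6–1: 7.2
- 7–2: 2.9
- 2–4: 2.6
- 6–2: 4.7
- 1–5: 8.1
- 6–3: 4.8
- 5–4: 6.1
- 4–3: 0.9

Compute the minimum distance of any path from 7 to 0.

18.5 m

Settle nodes by increasing distance from 7:
7: 0
2: 2.9  (via 7)
4: 5.5  (via 2)
3: 6.4  (via 4)
6: 7.6  (via 2)
5: 11.6  (via 4)
1: 14.8  (via 6)
0: 18.5  (via 1)
Shortest route: 7 → 2 → 6 → 1 → 0 = 18.5 m.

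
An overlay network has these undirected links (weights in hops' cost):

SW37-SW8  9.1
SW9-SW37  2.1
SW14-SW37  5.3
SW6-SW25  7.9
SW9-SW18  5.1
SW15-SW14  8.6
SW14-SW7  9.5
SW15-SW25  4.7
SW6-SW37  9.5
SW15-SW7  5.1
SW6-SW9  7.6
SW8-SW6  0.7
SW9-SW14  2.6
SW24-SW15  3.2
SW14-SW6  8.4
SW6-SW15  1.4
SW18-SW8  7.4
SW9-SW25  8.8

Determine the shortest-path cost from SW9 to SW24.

12.2 hops' cost

Enumerating some paths:
SW9 - SW14 - SW6 - SW15 - SW24: 2.6+8.4+1.4+3.2 = 15.6
SW9 - SW14 - SW15 - SW24: 2.6+8.6+3.2 = 14.4
SW9 - SW6 - SW15 - SW24: 7.6+1.4+3.2 = 12.2
SW9 - SW37 - SW6 - SW15 - SW24: 2.1+9.5+1.4+3.2 = 16.2
The minimum is 12.2 hops' cost via SW9 - SW6 - SW15 - SW24.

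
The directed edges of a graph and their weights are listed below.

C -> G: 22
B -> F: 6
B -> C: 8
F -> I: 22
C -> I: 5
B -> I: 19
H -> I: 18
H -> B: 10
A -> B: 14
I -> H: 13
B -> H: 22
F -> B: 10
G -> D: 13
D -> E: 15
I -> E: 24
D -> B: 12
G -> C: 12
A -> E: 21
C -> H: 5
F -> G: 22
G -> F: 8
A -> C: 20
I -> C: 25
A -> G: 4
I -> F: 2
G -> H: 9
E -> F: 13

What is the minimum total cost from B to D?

Shortest distances from B:
B: 0
F: 6  (via B)
C: 8  (via B)
H: 13  (via C)
I: 13  (via C)
G: 28  (via F)
E: 37  (via I)
D: 41  (via G)
Shortest route: B–F–G–D = 41.

41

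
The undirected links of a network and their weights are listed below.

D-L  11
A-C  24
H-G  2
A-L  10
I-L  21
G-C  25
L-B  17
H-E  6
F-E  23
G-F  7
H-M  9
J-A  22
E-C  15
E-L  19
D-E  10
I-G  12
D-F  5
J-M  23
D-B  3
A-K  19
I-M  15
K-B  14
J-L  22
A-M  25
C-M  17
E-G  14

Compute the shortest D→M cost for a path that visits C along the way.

42

Best D to C: D → E → C costing 25
Shortest C→M: C → M = 17
Total via C: 25 + 17 = 42.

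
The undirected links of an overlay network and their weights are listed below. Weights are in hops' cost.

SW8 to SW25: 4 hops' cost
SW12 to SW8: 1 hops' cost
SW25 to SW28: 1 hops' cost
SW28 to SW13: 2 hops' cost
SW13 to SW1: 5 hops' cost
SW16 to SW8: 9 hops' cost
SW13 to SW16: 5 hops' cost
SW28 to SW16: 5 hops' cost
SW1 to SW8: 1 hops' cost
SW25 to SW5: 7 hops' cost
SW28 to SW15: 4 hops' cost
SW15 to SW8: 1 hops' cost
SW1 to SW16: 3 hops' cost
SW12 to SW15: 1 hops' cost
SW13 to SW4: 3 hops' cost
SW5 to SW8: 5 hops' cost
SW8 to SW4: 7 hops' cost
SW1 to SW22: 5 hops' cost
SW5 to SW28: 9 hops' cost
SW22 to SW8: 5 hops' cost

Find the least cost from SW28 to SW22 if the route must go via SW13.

12 hops' cost

Shortest SW28→SW13: SW28 → SW13 = 2
Best SW13 to SW22: SW13 → SW1 → SW22 costing 10
Total via SW13: 2 + 10 = 12 hops' cost.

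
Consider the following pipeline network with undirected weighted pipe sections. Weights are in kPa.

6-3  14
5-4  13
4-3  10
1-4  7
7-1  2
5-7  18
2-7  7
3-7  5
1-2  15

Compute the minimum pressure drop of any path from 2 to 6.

26 kPa

Candidate routes:
2 → 7 → 3 → 6: 7+5+14 = 26
2 → 1 → 7 → 3 → 6: 15+2+5+14 = 36
The minimum is 26 kPa via 2 → 7 → 3 → 6.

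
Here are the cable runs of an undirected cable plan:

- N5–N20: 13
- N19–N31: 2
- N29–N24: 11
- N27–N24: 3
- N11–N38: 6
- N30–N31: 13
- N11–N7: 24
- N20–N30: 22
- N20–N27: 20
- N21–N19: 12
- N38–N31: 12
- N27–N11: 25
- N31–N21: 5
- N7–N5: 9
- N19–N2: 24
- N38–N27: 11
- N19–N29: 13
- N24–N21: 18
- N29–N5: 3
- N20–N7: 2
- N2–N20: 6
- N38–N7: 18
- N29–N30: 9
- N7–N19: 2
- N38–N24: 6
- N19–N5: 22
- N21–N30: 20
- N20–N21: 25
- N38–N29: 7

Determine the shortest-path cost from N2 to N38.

Candidate routes:
N2–N20–N7–N19–N31–N38: 6+2+2+2+12 = 24
N2–N20–N7–N38: 6+2+18 = 26
N2–N20–N7–N5–N29–N38: 6+2+9+3+7 = 27
N2–N20–N5–N29–N38: 6+13+3+7 = 29
The minimum is 24 via N2–N20–N7–N19–N31–N38.

24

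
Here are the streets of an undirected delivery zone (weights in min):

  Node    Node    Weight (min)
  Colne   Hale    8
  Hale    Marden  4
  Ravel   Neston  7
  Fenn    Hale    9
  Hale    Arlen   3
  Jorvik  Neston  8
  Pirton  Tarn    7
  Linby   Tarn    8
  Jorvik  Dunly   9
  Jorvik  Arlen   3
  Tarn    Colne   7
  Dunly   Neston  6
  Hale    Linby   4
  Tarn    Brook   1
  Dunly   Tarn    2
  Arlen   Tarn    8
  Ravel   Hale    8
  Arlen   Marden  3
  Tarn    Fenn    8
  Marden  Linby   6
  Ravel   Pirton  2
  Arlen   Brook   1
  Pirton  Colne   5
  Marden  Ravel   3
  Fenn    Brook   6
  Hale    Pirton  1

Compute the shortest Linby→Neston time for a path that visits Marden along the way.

16 min

Best Linby to Marden: Linby–Marden costing 6
Best Marden to Neston: Marden–Ravel–Neston costing 10
Total via Marden: 6 + 10 = 16 min.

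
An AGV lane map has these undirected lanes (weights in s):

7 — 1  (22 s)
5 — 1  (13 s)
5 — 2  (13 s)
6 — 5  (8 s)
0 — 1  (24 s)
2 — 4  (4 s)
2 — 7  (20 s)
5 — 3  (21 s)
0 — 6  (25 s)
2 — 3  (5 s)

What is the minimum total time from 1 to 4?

30 s

Shortest distances from 1:
1: 0
5: 13  (via 1)
6: 21  (via 5)
7: 22  (via 1)
0: 24  (via 1)
2: 26  (via 5)
4: 30  (via 2)
Shortest route: 1 → 5 → 2 → 4 = 30 s.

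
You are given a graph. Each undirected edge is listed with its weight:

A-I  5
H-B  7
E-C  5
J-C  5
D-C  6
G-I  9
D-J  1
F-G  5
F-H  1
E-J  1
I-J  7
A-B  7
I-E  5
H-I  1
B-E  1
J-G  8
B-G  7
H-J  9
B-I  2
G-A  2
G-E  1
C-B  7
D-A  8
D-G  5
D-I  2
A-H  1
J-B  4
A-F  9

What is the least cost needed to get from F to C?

Enumerating some paths:
F - G - E - C: 5+1+5 = 11
F - H - A - G - E - J - C: 1+1+2+1+1+5 = 11
F - H - I - D - C: 1+1+2+6 = 10
Cheapest is F - H - I - D - C at 10.

10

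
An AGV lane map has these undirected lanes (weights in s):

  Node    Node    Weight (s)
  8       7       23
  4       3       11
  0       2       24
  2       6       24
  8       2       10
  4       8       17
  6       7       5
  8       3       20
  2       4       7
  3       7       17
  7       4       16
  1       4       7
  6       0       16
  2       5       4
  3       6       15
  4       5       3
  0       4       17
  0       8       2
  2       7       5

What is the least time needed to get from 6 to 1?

24 s

Compare a few routes:
6 → 7 → 2 → 4 → 1: 5+5+7+7 = 24
6 → 3 → 4 → 1: 15+11+7 = 33
6 → 2 → 4 → 1: 24+7+7 = 38
6 → 7 → 4 → 1: 5+16+7 = 28
The minimum is 24 s via 6 → 7 → 2 → 4 → 1.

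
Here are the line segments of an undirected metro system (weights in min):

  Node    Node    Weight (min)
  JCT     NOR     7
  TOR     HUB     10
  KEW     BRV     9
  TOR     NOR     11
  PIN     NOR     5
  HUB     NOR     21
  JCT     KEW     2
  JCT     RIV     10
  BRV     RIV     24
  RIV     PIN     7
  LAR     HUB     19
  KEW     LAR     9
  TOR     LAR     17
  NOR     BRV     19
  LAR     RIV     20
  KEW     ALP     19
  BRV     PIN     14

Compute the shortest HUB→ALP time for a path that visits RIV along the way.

64 min

Best HUB to RIV: HUB–NOR–PIN–RIV costing 33
Best RIV to ALP: RIV–JCT–KEW–ALP costing 31
Total via RIV: 33 + 31 = 64 min.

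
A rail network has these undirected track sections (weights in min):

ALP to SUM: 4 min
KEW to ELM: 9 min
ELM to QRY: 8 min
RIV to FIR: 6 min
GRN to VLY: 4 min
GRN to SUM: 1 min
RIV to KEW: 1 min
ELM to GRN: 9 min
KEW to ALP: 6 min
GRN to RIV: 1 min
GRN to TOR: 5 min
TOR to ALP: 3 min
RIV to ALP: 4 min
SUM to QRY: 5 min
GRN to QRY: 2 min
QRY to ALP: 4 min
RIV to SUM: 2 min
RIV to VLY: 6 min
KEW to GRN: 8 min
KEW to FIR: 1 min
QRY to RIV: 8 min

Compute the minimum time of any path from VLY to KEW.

Candidate routes:
VLY–RIV–KEW: 6+1 = 7
VLY–GRN–RIV–KEW: 4+1+1 = 6
VLY–GRN–SUM–RIV–KEW: 4+1+2+1 = 8
VLY–GRN–KEW: 4+8 = 12
The minimum is 6 min via VLY–GRN–RIV–KEW.

6 min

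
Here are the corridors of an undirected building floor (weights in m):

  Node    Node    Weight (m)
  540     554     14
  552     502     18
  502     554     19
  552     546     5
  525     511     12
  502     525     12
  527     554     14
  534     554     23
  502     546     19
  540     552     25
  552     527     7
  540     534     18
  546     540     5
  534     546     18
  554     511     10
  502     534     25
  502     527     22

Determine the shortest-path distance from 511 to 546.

29 m

Running Dijkstra from 511:
511: 0
554: 10  (via 511)
525: 12  (via 511)
527: 24  (via 554)
540: 24  (via 554)
502: 24  (via 525)
546: 29  (via 540)
Shortest route: 511 → 554 → 540 → 546 = 29 m.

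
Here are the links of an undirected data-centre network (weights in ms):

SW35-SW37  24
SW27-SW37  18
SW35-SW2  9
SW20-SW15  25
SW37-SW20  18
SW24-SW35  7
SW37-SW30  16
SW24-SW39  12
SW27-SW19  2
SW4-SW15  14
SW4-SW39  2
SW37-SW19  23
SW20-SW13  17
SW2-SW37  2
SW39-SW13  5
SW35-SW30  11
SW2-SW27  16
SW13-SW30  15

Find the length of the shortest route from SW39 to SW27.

Settle nodes by increasing distance from SW39:
SW39: 0
SW4: 2  (via SW39)
SW13: 5  (via SW39)
SW24: 12  (via SW39)
SW15: 16  (via SW4)
SW35: 19  (via SW24)
SW30: 20  (via SW13)
SW20: 22  (via SW13)
SW2: 28  (via SW35)
SW37: 30  (via SW2)
SW27: 44  (via SW2)
Shortest route: SW39 → SW24 → SW35 → SW2 → SW27 = 44 ms.

44 ms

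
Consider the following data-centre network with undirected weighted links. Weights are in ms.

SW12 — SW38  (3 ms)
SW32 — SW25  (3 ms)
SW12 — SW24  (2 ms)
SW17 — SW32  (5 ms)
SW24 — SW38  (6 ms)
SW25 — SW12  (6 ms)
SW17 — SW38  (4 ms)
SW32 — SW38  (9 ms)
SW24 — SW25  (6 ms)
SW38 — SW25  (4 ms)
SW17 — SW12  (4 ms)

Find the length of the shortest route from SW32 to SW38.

7 ms

Compare a few routes:
SW32 - SW17 - SW38: 5+4 = 9
SW32 - SW25 - SW38: 3+4 = 7
The minimum is 7 ms via SW32 - SW25 - SW38.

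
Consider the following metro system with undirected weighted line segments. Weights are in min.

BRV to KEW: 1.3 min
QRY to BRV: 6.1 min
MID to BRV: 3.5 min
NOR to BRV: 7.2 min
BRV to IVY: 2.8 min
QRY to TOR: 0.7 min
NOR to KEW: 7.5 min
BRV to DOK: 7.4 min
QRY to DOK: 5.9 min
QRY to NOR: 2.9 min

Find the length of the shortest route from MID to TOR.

10.3 min

Running Dijkstra from MID:
MID: 0
BRV: 3.5  (via MID)
KEW: 4.8  (via BRV)
IVY: 6.3  (via BRV)
QRY: 9.6  (via BRV)
TOR: 10.3  (via QRY)
Shortest route: MID–BRV–QRY–TOR = 10.3 min.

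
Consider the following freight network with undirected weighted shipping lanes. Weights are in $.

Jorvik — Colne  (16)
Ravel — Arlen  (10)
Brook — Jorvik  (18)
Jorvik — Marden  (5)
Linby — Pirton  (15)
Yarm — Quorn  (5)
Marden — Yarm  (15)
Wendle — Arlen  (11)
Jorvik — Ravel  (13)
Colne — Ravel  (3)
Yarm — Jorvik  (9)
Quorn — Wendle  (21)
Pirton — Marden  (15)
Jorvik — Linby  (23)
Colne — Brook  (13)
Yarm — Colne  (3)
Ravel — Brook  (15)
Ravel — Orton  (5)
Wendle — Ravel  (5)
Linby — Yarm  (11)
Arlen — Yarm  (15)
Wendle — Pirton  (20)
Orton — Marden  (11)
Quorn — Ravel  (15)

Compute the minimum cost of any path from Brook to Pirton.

Enumerating some paths:
Brook - Ravel - Wendle - Pirton: 15+5+20 = 40
Brook - Jorvik - Marden - Pirton: 18+5+15 = 38
The minimum is $38 via Brook - Jorvik - Marden - Pirton.

$38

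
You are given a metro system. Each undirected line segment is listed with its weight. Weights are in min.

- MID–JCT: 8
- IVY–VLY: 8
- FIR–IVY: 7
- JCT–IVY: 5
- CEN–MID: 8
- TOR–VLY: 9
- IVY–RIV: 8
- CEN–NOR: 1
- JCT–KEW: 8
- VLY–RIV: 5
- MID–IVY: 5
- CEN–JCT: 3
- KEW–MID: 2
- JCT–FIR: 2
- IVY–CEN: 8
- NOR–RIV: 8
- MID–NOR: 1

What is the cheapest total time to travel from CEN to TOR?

23 min

Shortest distances from CEN:
CEN: 0
NOR: 1  (via CEN)
MID: 2  (via NOR)
JCT: 3  (via CEN)
KEW: 4  (via MID)
FIR: 5  (via JCT)
IVY: 7  (via MID)
RIV: 9  (via NOR)
VLY: 14  (via RIV)
TOR: 23  (via VLY)
Shortest route: CEN–NOR–RIV–VLY–TOR = 23 min.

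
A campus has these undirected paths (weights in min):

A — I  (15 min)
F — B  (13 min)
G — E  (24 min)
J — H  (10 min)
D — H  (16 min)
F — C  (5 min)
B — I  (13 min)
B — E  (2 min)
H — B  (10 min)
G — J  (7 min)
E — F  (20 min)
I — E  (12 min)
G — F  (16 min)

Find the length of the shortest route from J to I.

Enumerating some paths:
J–H–B–E–I: 10+10+2+12 = 34
J–H–B–I: 10+10+13 = 33
J–G–E–I: 7+24+12 = 43
Cheapest is J–H–B–I at 33 min.

33 min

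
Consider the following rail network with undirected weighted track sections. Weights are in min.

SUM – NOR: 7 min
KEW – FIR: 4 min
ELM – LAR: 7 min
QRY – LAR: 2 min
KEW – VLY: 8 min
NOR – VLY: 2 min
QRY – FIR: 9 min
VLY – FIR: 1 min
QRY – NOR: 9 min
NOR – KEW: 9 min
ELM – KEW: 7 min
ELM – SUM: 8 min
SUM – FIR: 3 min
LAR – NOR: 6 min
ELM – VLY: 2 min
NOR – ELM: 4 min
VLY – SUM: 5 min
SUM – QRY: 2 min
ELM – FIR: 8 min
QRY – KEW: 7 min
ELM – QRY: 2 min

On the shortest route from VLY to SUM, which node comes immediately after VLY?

FIR

Enumerating some paths:
VLY - FIR - SUM: 1+3 = 4
VLY - ELM - QRY - SUM: 2+2+2 = 6
VLY - SUM: 5 = 5
Cheapest is VLY - FIR - SUM at 4 min.
So from VLY the first move is to FIR.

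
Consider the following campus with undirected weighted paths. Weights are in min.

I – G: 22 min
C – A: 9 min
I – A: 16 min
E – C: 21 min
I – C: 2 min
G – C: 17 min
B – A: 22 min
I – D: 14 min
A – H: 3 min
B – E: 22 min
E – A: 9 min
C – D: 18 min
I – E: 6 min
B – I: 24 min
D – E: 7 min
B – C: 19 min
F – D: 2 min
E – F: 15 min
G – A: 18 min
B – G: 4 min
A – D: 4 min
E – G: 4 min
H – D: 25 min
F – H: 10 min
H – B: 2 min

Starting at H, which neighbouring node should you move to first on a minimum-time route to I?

A

Compare a few routes:
H - B - G - E - I: 2+4+4+6 = 16
H - A - C - I: 3+9+2 = 14
The minimum is 14 min via H - A - C - I.
So from H the first move is to A.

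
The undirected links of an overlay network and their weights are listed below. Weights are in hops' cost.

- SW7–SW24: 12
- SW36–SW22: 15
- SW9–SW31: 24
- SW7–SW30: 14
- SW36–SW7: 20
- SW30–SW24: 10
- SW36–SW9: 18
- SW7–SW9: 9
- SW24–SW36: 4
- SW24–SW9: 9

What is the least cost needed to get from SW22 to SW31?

52 hops' cost

Enumerating some paths:
SW22 → SW36 → SW7 → SW9 → SW31: 15+20+9+24 = 68
SW22 → SW36 → SW9 → SW31: 15+18+24 = 57
SW22 → SW36 → SW24 → SW7 → SW9 → SW31: 15+4+12+9+24 = 64
SW22 → SW36 → SW24 → SW9 → SW31: 15+4+9+24 = 52
The minimum is 52 hops' cost via SW22 → SW36 → SW24 → SW9 → SW31.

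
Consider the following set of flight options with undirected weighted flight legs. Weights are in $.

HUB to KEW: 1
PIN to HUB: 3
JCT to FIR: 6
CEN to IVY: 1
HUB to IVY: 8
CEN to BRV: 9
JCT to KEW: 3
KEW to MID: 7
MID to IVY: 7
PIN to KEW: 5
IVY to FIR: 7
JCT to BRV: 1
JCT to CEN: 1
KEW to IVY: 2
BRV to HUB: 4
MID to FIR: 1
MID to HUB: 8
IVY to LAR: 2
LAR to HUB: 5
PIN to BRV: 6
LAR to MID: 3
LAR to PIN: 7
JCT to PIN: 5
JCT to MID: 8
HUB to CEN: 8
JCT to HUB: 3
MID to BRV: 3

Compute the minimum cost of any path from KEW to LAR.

$4

Shortest distances from KEW:
KEW: 0
HUB: 1  (via KEW)
IVY: 2  (via KEW)
CEN: 3  (via IVY)
JCT: 3  (via KEW)
LAR: 4  (via IVY)
Shortest route: KEW → IVY → LAR = $4.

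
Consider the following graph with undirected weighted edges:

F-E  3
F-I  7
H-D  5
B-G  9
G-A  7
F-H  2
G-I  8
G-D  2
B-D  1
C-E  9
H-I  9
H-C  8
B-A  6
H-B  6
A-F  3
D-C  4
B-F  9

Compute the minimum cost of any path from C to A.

Running Dijkstra from C:
C: 0
D: 4  (via C)
B: 5  (via D)
G: 6  (via D)
H: 8  (via C)
E: 9  (via C)
F: 10  (via H)
A: 11  (via B)
Shortest route: C–D–B–A = 11.

11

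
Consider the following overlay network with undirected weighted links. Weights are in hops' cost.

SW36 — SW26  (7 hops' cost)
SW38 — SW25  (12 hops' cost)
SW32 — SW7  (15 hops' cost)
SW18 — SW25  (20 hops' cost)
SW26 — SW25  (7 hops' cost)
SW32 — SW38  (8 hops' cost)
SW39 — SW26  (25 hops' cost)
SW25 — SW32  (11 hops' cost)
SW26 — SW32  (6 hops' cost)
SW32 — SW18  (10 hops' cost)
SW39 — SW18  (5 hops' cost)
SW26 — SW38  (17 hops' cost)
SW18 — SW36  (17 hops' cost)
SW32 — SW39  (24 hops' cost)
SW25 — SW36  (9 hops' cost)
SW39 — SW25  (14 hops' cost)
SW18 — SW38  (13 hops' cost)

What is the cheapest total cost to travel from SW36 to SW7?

Enumerating some paths:
SW36 - SW26 - SW32 - SW7: 7+6+15 = 28
SW36 - SW25 - SW26 - SW32 - SW7: 9+7+6+15 = 37
SW36 - SW25 - SW32 - SW7: 9+11+15 = 35
SW36 - SW26 - SW25 - SW32 - SW7: 7+7+11+15 = 40
Cheapest is SW36 - SW26 - SW32 - SW7 at 28 hops' cost.

28 hops' cost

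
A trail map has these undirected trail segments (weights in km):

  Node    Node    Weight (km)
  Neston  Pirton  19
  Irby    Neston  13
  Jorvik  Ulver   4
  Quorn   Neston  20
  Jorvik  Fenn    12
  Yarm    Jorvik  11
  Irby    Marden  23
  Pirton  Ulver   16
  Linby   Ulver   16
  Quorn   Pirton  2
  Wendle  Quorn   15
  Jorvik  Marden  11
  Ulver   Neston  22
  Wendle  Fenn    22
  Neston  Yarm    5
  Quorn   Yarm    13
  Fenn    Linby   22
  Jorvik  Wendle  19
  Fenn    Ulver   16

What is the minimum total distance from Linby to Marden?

Candidate routes:
Linby - Ulver - Jorvik - Marden: 16+4+11 = 31
Linby - Fenn - Jorvik - Marden: 22+12+11 = 45
Cheapest is Linby - Ulver - Jorvik - Marden at 31 km.

31 km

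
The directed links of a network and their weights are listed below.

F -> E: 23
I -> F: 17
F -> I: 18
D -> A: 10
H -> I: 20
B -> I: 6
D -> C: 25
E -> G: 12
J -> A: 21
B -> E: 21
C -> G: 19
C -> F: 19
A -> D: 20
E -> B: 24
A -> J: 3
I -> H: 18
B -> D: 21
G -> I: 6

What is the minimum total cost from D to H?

68

Candidate routes:
D → C → F → E → G → I → H: 25+19+23+12+6+18 = 103
D → C → F → E → B → I → H: 25+19+23+24+6+18 = 115
D → C → F → I → H: 25+19+18+18 = 80
D → C → G → I → H: 25+19+6+18 = 68
Cheapest is D → C → G → I → H at 68.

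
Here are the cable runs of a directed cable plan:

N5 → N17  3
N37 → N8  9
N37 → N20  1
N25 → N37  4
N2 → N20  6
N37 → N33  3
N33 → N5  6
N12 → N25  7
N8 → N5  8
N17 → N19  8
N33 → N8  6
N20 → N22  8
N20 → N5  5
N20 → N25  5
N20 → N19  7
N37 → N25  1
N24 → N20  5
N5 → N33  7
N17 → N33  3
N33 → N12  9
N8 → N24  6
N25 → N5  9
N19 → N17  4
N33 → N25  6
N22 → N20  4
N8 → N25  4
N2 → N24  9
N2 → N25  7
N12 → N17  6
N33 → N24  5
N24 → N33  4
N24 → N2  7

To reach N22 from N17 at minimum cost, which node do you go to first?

N33

Candidate routes:
N17 - N33 - N25 - N37 - N20 - N22: 3+6+4+1+8 = 22
N17 - N33 - N8 - N25 - N37 - N20 - N22: 3+6+4+4+1+8 = 26
N17 - N33 - N8 - N24 - N20 - N22: 3+6+6+5+8 = 28
N17 - N33 - N24 - N20 - N22: 3+5+5+8 = 21
The minimum is 21 via N17 - N33 - N24 - N20 - N22.
So from N17 the first move is to N33.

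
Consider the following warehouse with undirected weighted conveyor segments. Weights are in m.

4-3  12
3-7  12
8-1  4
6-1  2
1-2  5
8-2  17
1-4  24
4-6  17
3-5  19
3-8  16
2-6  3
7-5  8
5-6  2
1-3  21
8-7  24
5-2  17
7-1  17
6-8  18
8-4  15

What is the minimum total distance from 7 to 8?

16 m

Enumerating some paths:
7–5–6–1–8: 8+2+2+4 = 16
7–1–8: 17+4 = 21
The minimum is 16 m via 7–5–6–1–8.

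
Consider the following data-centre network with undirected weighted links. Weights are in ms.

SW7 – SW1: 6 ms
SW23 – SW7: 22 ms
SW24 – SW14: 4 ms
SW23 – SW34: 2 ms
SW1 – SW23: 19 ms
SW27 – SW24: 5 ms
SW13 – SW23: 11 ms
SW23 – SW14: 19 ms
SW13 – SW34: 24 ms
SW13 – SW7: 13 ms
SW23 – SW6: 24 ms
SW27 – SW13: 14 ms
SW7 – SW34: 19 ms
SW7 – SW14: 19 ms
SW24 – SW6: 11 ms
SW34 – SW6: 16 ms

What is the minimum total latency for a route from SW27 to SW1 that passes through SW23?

Best SW27 to SW23: SW27 → SW13 → SW23 costing 25
Shortest SW23→SW1: SW23 → SW1 = 19
Total via SW23: 25 + 19 = 44 ms.

44 ms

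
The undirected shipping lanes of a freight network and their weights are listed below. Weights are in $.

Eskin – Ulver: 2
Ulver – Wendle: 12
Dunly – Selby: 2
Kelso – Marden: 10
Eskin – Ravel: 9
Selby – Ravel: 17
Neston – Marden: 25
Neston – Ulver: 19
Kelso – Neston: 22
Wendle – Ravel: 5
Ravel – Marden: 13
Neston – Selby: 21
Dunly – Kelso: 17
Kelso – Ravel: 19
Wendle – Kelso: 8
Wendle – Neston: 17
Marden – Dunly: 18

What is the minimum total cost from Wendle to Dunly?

Candidate routes:
Wendle–Ravel–Selby–Dunly: 5+17+2 = 24
Wendle–Kelso–Dunly: 8+17 = 25
Cheapest is Wendle–Ravel–Selby–Dunly at $24.

$24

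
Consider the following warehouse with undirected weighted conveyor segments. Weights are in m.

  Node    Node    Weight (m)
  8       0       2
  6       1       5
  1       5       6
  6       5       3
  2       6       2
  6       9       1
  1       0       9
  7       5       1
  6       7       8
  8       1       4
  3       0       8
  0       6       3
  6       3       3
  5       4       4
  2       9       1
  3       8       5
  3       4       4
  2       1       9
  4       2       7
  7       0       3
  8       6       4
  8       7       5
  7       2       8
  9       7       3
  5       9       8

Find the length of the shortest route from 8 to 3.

Enumerating some paths:
8 → 3: 5 = 5
8 → 0 → 6 → 3: 2+3+3 = 8
8 → 0 → 3: 2+8 = 10
8 → 6 → 3: 4+3 = 7
Cheapest is 8 → 3 at 5 m.

5 m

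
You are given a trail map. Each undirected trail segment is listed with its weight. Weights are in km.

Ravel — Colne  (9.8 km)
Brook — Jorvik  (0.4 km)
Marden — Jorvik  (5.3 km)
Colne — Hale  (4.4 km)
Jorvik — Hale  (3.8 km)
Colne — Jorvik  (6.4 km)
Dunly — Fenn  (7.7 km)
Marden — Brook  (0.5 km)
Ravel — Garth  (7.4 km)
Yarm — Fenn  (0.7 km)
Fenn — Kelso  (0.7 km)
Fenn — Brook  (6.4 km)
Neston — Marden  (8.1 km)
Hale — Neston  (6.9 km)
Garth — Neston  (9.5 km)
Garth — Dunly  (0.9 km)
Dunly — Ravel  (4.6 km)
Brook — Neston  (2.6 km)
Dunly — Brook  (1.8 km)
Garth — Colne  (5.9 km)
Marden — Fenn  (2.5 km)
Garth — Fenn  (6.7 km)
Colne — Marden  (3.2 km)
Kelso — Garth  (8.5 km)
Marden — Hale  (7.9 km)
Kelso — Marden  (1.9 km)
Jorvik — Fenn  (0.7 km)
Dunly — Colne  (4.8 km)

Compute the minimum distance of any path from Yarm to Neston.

4.4 km

Running Dijkstra from Yarm:
Yarm: 0
Fenn: 0.7  (via Yarm)
Jorvik: 1.4  (via Fenn)
Kelso: 1.4  (via Fenn)
Brook: 1.8  (via Jorvik)
Marden: 2.3  (via Brook)
Dunly: 3.6  (via Brook)
Neston: 4.4  (via Brook)
Shortest route: Yarm → Fenn → Jorvik → Brook → Neston = 4.4 km.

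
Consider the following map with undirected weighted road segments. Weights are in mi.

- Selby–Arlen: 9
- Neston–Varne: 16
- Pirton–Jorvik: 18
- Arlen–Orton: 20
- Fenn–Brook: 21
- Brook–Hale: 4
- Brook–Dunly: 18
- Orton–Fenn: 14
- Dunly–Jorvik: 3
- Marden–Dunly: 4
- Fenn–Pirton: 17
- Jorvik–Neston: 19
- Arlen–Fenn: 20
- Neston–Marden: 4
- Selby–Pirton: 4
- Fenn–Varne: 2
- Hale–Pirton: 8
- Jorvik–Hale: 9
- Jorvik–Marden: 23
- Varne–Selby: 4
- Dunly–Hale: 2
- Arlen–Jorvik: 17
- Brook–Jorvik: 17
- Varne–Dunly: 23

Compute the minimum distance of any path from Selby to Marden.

18 mi

Enumerating some paths:
Selby → Pirton → Hale → Jorvik → Dunly → Marden: 4+8+9+3+4 = 28
Selby → Pirton → Jorvik → Dunly → Marden: 4+18+3+4 = 29
Selby → Pirton → Hale → Dunly → Marden: 4+8+2+4 = 18
Selby → Varne → Neston → Marden: 4+16+4 = 24
Cheapest is Selby → Pirton → Hale → Dunly → Marden at 18 mi.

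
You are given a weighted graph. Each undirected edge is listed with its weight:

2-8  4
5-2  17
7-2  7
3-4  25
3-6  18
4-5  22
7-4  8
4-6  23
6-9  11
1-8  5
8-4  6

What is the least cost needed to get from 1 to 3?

Compare a few routes:
1 - 8 - 2 - 7 - 4 - 3: 5+4+7+8+25 = 49
1 - 8 - 4 - 3: 5+6+25 = 36
1 - 8 - 2 - 7 - 4 - 6 - 3: 5+4+7+8+23+18 = 65
1 - 8 - 4 - 6 - 3: 5+6+23+18 = 52
The minimum is 36 via 1 - 8 - 4 - 3.

36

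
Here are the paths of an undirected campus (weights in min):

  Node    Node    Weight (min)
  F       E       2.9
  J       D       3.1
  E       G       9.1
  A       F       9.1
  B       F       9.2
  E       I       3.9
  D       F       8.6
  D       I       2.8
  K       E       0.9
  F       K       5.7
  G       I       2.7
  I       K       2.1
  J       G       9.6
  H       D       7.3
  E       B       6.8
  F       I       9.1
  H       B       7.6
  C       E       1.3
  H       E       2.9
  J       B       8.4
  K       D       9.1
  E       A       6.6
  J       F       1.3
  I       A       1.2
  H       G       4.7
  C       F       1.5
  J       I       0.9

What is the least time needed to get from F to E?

2.8 min

Compare a few routes:
F → E: 2.9 = 2.9
F → C → E: 1.5+1.3 = 2.8
The minimum is 2.8 min via F → C → E.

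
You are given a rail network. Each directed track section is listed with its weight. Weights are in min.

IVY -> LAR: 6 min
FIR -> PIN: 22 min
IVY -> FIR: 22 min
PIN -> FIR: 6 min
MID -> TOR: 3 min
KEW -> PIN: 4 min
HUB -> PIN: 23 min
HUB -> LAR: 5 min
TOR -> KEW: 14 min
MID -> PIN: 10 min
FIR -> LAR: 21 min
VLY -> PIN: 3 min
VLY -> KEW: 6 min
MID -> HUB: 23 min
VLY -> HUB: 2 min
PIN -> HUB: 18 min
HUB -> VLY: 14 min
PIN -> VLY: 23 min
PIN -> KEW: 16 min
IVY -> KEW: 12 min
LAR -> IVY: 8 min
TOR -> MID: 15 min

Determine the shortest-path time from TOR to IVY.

Candidate routes:
TOR → KEW → PIN → HUB → LAR → IVY: 14+4+18+5+8 = 49
TOR → KEW → PIN → FIR → LAR → IVY: 14+4+6+21+8 = 53
TOR → MID → HUB → LAR → IVY: 15+23+5+8 = 51
TOR → MID → PIN → HUB → LAR → IVY: 15+10+18+5+8 = 56
The minimum is 49 min via TOR → KEW → PIN → HUB → LAR → IVY.

49 min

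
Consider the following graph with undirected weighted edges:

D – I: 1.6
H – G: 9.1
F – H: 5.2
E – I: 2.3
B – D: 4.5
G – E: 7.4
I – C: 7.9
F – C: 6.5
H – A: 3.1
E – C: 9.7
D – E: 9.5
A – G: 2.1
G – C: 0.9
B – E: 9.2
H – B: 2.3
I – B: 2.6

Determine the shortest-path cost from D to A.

9.6

Enumerating some paths:
D–I–C–G–A: 1.6+7.9+0.9+2.1 = 12.5
D–B–H–A: 4.5+2.3+3.1 = 9.9
D–I–B–H–A: 1.6+2.6+2.3+3.1 = 9.6
The minimum is 9.6 via D–I–B–H–A.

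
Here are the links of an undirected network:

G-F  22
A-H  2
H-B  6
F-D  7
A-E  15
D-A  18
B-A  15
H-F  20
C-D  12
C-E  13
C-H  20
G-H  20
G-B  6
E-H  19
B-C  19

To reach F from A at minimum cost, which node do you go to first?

H

Candidate routes:
A–D–F: 18+7 = 25
A–H–B–G–F: 2+6+6+22 = 36
A–B–H–F: 15+6+20 = 41
A–H–F: 2+20 = 22
The minimum is 22 via A–H–F.
So from A the first move is to H.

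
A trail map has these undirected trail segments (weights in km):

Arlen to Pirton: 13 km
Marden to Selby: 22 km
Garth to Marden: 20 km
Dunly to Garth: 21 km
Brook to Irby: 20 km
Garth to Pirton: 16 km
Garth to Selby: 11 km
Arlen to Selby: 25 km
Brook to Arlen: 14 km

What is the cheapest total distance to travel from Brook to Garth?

Shortest distances from Brook:
Brook: 0
Arlen: 14  (via Brook)
Irby: 20  (via Brook)
Pirton: 27  (via Arlen)
Selby: 39  (via Arlen)
Garth: 43  (via Pirton)
Shortest route: Brook–Arlen–Pirton–Garth = 43 km.

43 km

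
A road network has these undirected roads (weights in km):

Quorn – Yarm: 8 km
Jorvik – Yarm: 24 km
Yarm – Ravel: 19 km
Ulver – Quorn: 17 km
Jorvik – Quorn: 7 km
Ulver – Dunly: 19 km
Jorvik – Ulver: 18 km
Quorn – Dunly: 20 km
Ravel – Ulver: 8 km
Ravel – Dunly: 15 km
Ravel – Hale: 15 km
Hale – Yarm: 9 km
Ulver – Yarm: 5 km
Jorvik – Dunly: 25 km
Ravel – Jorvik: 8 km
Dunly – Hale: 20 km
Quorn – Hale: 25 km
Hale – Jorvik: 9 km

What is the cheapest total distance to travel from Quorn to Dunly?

20 km

Compare a few routes:
Quorn - Dunly: 20 = 20
Quorn - Jorvik - Ravel - Dunly: 7+8+15 = 30
Quorn - Yarm - Ulver - Dunly: 8+5+19 = 32
Quorn - Jorvik - Dunly: 7+25 = 32
The minimum is 20 km via Quorn - Dunly.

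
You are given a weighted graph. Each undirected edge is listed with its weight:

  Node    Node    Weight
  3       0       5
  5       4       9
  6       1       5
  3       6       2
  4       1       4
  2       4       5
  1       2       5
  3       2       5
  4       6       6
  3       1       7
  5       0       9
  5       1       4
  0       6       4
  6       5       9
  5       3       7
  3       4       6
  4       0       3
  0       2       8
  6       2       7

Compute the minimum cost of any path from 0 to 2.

8

Shortest distances from 0:
0: 0
4: 3  (via 0)
6: 4  (via 0)
3: 5  (via 0)
1: 7  (via 4)
2: 8  (via 0)
Shortest route: 0 → 2 = 8.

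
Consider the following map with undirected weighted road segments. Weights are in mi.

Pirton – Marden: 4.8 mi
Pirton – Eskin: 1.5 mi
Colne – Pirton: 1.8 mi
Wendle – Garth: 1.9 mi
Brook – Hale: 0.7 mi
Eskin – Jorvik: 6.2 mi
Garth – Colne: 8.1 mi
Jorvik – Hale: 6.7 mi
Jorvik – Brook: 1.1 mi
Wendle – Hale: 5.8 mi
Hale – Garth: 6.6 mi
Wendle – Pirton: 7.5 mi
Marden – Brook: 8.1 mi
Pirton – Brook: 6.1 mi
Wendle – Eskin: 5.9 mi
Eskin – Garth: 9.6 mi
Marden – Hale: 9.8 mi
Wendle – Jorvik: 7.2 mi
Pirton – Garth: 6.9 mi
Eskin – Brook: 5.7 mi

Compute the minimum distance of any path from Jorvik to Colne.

9 mi

Shortest distances from Jorvik:
Jorvik: 0
Brook: 1.1  (via Jorvik)
Hale: 1.8  (via Brook)
Eskin: 6.2  (via Jorvik)
Wendle: 7.2  (via Jorvik)
Pirton: 7.2  (via Brook)
Garth: 8.4  (via Hale)
Colne: 9  (via Pirton)
Shortest route: Jorvik → Brook → Pirton → Colne = 9 mi.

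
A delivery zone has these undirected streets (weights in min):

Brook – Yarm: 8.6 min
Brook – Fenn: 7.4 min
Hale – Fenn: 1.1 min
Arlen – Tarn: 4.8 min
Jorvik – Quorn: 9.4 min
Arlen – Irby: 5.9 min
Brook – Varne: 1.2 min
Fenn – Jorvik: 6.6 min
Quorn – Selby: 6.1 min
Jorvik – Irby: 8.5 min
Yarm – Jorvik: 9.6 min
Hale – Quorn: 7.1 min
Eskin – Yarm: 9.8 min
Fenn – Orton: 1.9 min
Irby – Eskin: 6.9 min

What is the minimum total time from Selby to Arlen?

Shortest distances from Selby:
Selby: 0
Quorn: 6.1  (via Selby)
Hale: 13.2  (via Quorn)
Fenn: 14.3  (via Hale)
Jorvik: 15.5  (via Quorn)
Orton: 16.2  (via Fenn)
Brook: 21.7  (via Fenn)
Varne: 22.9  (via Brook)
Irby: 24  (via Jorvik)
Yarm: 25.1  (via Jorvik)
Arlen: 29.9  (via Irby)
Shortest route: Selby–Quorn–Jorvik–Irby–Arlen = 29.9 min.

29.9 min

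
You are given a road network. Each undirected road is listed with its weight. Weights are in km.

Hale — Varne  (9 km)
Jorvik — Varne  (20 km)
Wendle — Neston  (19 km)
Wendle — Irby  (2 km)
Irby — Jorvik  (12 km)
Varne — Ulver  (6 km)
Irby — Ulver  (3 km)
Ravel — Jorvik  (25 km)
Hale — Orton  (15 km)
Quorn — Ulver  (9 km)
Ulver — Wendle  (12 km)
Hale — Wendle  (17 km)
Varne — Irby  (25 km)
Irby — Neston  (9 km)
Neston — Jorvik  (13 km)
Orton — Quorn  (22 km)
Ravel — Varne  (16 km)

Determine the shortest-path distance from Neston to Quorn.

Running Dijkstra from Neston:
Neston: 0
Irby: 9  (via Neston)
Wendle: 11  (via Irby)
Ulver: 12  (via Irby)
Jorvik: 13  (via Neston)
Varne: 18  (via Ulver)
Quorn: 21  (via Ulver)
Shortest route: Neston → Irby → Ulver → Quorn = 21 km.

21 km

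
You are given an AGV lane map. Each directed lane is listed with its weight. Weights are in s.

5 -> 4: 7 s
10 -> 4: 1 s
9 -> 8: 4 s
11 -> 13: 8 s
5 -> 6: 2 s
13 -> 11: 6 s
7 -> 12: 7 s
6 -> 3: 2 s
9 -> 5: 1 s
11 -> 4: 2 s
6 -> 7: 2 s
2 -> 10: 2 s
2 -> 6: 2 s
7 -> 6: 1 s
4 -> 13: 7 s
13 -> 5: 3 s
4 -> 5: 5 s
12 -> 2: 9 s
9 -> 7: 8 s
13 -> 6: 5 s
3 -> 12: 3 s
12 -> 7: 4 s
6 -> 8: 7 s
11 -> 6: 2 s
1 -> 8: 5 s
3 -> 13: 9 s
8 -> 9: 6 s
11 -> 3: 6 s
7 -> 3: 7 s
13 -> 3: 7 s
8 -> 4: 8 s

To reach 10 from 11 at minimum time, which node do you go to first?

6

Candidate routes:
11 - 6 - 7 - 12 - 2 - 10: 2+2+7+9+2 = 22
11 - 6 - 3 - 12 - 2 - 10: 2+2+3+9+2 = 18
11 - 4 - 5 - 6 - 3 - 12 - 2 - 10: 2+5+2+2+3+9+2 = 25
11 - 3 - 12 - 2 - 10: 6+3+9+2 = 20
The minimum is 18 s via 11 - 6 - 3 - 12 - 2 - 10.
So from 11 the first move is to 6.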